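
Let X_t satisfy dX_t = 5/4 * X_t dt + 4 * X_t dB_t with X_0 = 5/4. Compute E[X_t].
E[X_t] = 5*exp(5*t/4)/4

For GBM dX = mu X dt + sigma X dB with X_0 = x_0, apply Itô to Y = log X: dY = (mu - sigma^2/2) dt + sigma dB, so Y_t = log(x_0) + (mu - sigma^2/2) t + sigma B_t and hence X_t = x_0 * exp((mu - sigma^2/2) t + sigma B_t).
With mu = 5/4, sigma = 4, x_0 = 5/4, this gives:
  X_t = 5/4 * exp((-27/4) * t + (4) * B_t).
Since sigma*B_t ~ Normal(0, sigma^2 t), E[exp(sigma*B_t)] = exp(sigma^2 t / 2); so E[X_t] = x_0 * exp((mu - sigma^2/2) t) * exp(sigma^2 t / 2) = x_0 * exp(mu t) = 5*exp(5*t/4)/4.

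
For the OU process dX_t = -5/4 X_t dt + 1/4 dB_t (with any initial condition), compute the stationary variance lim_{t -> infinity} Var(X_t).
lim Var(X_t) = 1/40

The OU SDE dX = -theta X dt + sigma dB admits the integrating factor exp(theta t): d(exp(theta t) X_t) = sigma exp(theta t) dB_t. Integrating from 0 to t gives X_t = x_0 * exp(-theta t) + sigma * int_0^t exp(-theta (t-s)) dB_s for any initial x_0. The Itô integral has variance (by the Itô isometry) sigma^2 * int_0^t exp(-2 theta (t - s)) ds = sigma^2 * (1 - exp(-2 theta t)) / (2 theta), independent of x_0.
With theta = 5/4, sigma = 1/4:
  Var(X_t) = (1/4)^2 * (1 - exp(-2*5/4 t)) / (2 * 5/4) = 1/40 - exp(-5*t/2)/40.
As t -> infinity, exp(-2*5/4 t) -> 0, so the stationary variance is sigma^2 / (2 theta) = 1/40.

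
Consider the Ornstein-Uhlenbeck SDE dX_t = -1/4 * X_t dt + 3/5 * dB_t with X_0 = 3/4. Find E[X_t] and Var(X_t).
E[X_t] = 3*exp(-t/4)/4; Var(X_t) = 18/25 - 18*exp(-t/2)/25

The OU SDE dX = -theta X dt + sigma dB admits the integrating factor exp(theta t): d(exp(theta t) X_t) = sigma exp(theta t) dB_t. Integrating from 0 to t:
  X_t = x_0 * exp(-theta t) + sigma * int_0^t exp(-theta (t-s)) dB_s.
The Itô integral has mean 0 and (by the Itô isometry) variance sigma^2 * int_0^t exp(-2 theta (t - s)) ds = sigma^2 * (1 - exp(-2 theta t)) / (2 theta).
With theta = 1/4, sigma = 3/5, x_0 = 3/4:
  E[X_t] = 3/4 * exp(-1/4 t) = 3*exp(-t/4)/4
  Var(X_t) = (3/5)^2 * (1 - exp(-2*1/4 t)) / (2 * 1/4) = 18/25 - 18*exp(-t/2)/25.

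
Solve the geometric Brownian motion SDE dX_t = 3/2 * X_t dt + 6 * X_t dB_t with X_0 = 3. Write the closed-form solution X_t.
X_t = 3 * exp((-33/2) * t + (6) * B_t)

For GBM dX = mu X dt + sigma X dB with X_0 = x_0, apply Itô to Y = log X: dY = (mu - sigma^2/2) dt + sigma dB, so Y_t = log(x_0) + (mu - sigma^2/2) t + sigma B_t and hence X_t = x_0 * exp((mu - sigma^2/2) t + sigma B_t).
With mu = 3/2, sigma = 6, x_0 = 3, this gives:
  X_t = 3 * exp((-33/2) * t + (6) * B_t).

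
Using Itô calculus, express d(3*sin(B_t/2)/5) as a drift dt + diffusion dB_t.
d(3*sin(B_t/2)/5) = (-3*sin(B_t/2)/40) dt + (3*cos(B_t/2)/10) dB_t

Itô's formula for f(B_t) gives d f(B_t) = f'(B_t) dB_t + (1/2) f''(B_t) dt. Compute derivatives of f(x) = 3*sin(x/2)/5:
  f'(x)  = 3*cos(x/2)/10
  f''(x) = -3*sin(x/2)/20
Substitute x = B_t and multiply the f'' term by 1/2:
  drift     = (1/2) * (-3*sin(x/2)/20) evaluated at B_t = -3*sin(B_t/2)/40
  diffusion = (3*cos(x/2)/10) evaluated at B_t = 3*cos(B_t/2)/10
Therefore d(3*sin(B_t/2)/5) = (-3*sin(B_t/2)/40) dt + (3*cos(B_t/2)/10) dB_t.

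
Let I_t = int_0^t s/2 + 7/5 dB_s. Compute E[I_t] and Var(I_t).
E[I_t] = 0; Var(I_t) = t*(25*t^2 + 210*t + 588)/300

The Itô integral of a deterministic integrand f(s) has mean 0 because each increment f(s) * (B_{s+ds} - B_s) has mean 0. By the Itô isometry:
  Var( int_0^t f(s) dB_s ) = E[ (int_0^t f(s) dB_s)^2 ] = int_0^t f(s)^2 ds.
Here f(s) = s/2 + 7/5, so f(s)^2 = (5*s + 14)^2/100. Integrate:
  int_0^t ((5*s + 14)^2/100) ds = t*(25*t^2 + 210*t + 588)/300.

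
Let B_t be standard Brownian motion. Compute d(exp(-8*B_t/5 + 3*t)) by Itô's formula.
d(exp(-8*B_t/5 + 3*t)) = (107*exp(-8*B_t/5 + 3*t)/25) dt + (-8*exp(-8*B_t/5 + 3*t)/5) dB_t

Itô's formula for f(t, x): d f(t, B_t) = (f_t + (1/2) f_xx) dt + f_x dB_t. Compute partials of f(t, x) = exp(3*t - 8*x/5):
  f_t(t,x)  = 3*exp(3*t - 8*x/5)
  f_x(t,x)  = -8*exp(3*t - 8*x/5)/5
  f_xx(t,x) = 64*exp(3*t - 8*x/5)/25
Assemble drift = f_t + (1/2) f_xx = 107*exp(3*t - 8*x/5)/25 and diffusion = f_x = -8*exp(3*t - 8*x/5)/5. Substituting x = B_t:
  d(exp(-8*B_t/5 + 3*t)) = (107*exp(-8*B_t/5 + 3*t)/25) dt + (-8*exp(-8*B_t/5 + 3*t)/5) dB_t.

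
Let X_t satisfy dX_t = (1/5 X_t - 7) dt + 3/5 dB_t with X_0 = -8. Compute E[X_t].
E[X_t] = 35 - 43*exp(t/5)

Taking expectations and using E[dB_t] = 0, the mean m(t) = E[X_t] satisfies the ODE m'(t) = a m(t) + b with m(0) = x_0. With a = 1/5, b = -7, x_0 = -8, the solution is
  m(t) = x_0 * exp(a t) + (b/a) * (exp(a t) - 1)
       = (-8) * exp((1/5) t) + ((-7)/(1/5)) * (exp((1/5) t) - 1)
       = 35 - 43*exp(t/5).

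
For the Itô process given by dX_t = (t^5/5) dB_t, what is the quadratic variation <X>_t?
<X>_t = t^11/275

For an Itô process dX_t = a(t) dt + b(t) dB_t, the quadratic variation is <X>_t = int_0^t b(s)^2 ds (the drift term does not contribute). Here b(s) = s^5/5, so
  b(s)^2 = s^10/25.
Integrating from 0 to t:
  <X>_t = int_0^t (s^10/25) ds = t^11/275.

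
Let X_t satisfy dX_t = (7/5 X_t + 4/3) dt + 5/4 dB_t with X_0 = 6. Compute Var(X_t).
Var(X_t) = 125*exp(14*t/5)/224 - 125/224

The variance V(t) = Var(X_t) satisfies V'(t) = 2 a V(t) + c^2 with V(0) = 0 (drift coefficient is linear in X, diffusion is constant). With a = 7/5, c = 5/4, the solution is
  V(t) = (c^2 / (2 a)) * (exp(2 a t) - 1)
       = ((5/4)^2 / (2*(7/5))) * (exp((14/5) t) - 1)
       = 125*exp(14*t/5)/224 - 125/224.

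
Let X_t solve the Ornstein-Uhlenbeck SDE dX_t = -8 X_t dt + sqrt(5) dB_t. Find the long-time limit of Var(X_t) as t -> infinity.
lim Var(X_t) = 5/16

The OU SDE dX = -theta X dt + sigma dB admits the integrating factor exp(theta t): d(exp(theta t) X_t) = sigma exp(theta t) dB_t. Integrating from 0 to t gives X_t = x_0 * exp(-theta t) + sigma * int_0^t exp(-theta (t-s)) dB_s for any initial x_0. The Itô integral has variance (by the Itô isometry) sigma^2 * int_0^t exp(-2 theta (t - s)) ds = sigma^2 * (1 - exp(-2 theta t)) / (2 theta), independent of x_0.
With theta = 8, sigma = sqrt(5):
  Var(X_t) = (sqrt(5))^2 * (1 - exp(-2*8 t)) / (2 * 8) = 5/16 - 5*exp(-16*t)/16.
As t -> infinity, exp(-2*8 t) -> 0, so the stationary variance is sigma^2 / (2 theta) = 5/16.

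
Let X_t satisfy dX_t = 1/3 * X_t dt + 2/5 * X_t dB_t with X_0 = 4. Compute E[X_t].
E[X_t] = 4*exp(t/3)

For GBM dX = mu X dt + sigma X dB with X_0 = x_0, apply Itô to Y = log X: dY = (mu - sigma^2/2) dt + sigma dB, so Y_t = log(x_0) + (mu - sigma^2/2) t + sigma B_t and hence X_t = x_0 * exp((mu - sigma^2/2) t + sigma B_t).
With mu = 1/3, sigma = 2/5, x_0 = 4, this gives:
  X_t = 4 * exp((19/75) * t + (2/5) * B_t).
Since sigma*B_t ~ Normal(0, sigma^2 t), E[exp(sigma*B_t)] = exp(sigma^2 t / 2); so E[X_t] = x_0 * exp((mu - sigma^2/2) t) * exp(sigma^2 t / 2) = x_0 * exp(mu t) = 4*exp(t/3).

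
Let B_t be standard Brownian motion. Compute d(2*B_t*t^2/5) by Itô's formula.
d(2*B_t*t^2/5) = (4*B_t*t/5) dt + (2*t^2/5) dB_t

Itô's formula for f(t, x): d f(t, B_t) = (f_t + (1/2) f_xx) dt + f_x dB_t. Compute partials of f(t, x) = 2*t^2*x/5:
  f_t(t,x)  = 4*t*x/5
  f_x(t,x)  = 2*t^2/5
  f_xx(t,x) = 0
Assemble drift = f_t + (1/2) f_xx = 4*t*x/5 and diffusion = f_x = 2*t^2/5. Substituting x = B_t:
  d(2*B_t*t^2/5) = (4*B_t*t/5) dt + (2*t^2/5) dB_t.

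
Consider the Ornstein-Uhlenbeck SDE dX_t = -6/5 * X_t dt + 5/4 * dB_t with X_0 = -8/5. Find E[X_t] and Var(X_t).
E[X_t] = -8*exp(-6*t/5)/5; Var(X_t) = 125/192 - 125*exp(-12*t/5)/192

The OU SDE dX = -theta X dt + sigma dB admits the integrating factor exp(theta t): d(exp(theta t) X_t) = sigma exp(theta t) dB_t. Integrating from 0 to t:
  X_t = x_0 * exp(-theta t) + sigma * int_0^t exp(-theta (t-s)) dB_s.
The Itô integral has mean 0 and (by the Itô isometry) variance sigma^2 * int_0^t exp(-2 theta (t - s)) ds = sigma^2 * (1 - exp(-2 theta t)) / (2 theta).
With theta = 6/5, sigma = 5/4, x_0 = -8/5:
  E[X_t] = -8/5 * exp(-6/5 t) = -8*exp(-6*t/5)/5
  Var(X_t) = (5/4)^2 * (1 - exp(-2*6/5 t)) / (2 * 6/5) = 125/192 - 125*exp(-12*t/5)/192.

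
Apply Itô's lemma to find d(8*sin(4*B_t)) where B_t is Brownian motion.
d(8*sin(4*B_t)) = (-64*sin(4*B_t)) dt + (32*cos(4*B_t)) dB_t

Itô's formula for f(B_t) gives d f(B_t) = f'(B_t) dB_t + (1/2) f''(B_t) dt. Compute derivatives of f(x) = 8*sin(4*x):
  f'(x)  = 32*cos(4*x)
  f''(x) = -128*sin(4*x)
Substitute x = B_t and multiply the f'' term by 1/2:
  drift     = (1/2) * (-128*sin(4*x)) evaluated at B_t = -64*sin(4*B_t)
  diffusion = (32*cos(4*x)) evaluated at B_t = 32*cos(4*B_t)
Therefore d(8*sin(4*B_t)) = (-64*sin(4*B_t)) dt + (32*cos(4*B_t)) dB_t.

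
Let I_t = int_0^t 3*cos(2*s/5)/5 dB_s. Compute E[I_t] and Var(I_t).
E[I_t] = 0; Var(I_t) = 9*t/50 + 9*sin(4*t/5)/40

The Itô integral of a deterministic integrand f(s) has mean 0 because each increment f(s) * (B_{s+ds} - B_s) has mean 0. By the Itô isometry:
  Var( int_0^t f(s) dB_s ) = E[ (int_0^t f(s) dB_s)^2 ] = int_0^t f(s)^2 ds.
Here f(s) = 3*cos(2*s/5)/5, so f(s)^2 = 9*cos(2*s/5)^2/25. Integrate:
  int_0^t (9*cos(2*s/5)^2/25) ds = 9*t/50 + 9*sin(4*t/5)/40.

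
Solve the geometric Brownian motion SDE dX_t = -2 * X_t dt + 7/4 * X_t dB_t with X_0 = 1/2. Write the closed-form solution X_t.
X_t = 1/2 * exp((-113/32) * t + (7/4) * B_t)

For GBM dX = mu X dt + sigma X dB with X_0 = x_0, apply Itô to Y = log X: dY = (mu - sigma^2/2) dt + sigma dB, so Y_t = log(x_0) + (mu - sigma^2/2) t + sigma B_t and hence X_t = x_0 * exp((mu - sigma^2/2) t + sigma B_t).
With mu = -2, sigma = 7/4, x_0 = 1/2, this gives:
  X_t = 1/2 * exp((-113/32) * t + (7/4) * B_t).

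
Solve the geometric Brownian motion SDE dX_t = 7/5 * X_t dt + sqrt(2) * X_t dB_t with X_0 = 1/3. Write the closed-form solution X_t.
X_t = 1/3 * exp((2/5) * t + (sqrt(2)) * B_t)

For GBM dX = mu X dt + sigma X dB with X_0 = x_0, apply Itô to Y = log X: dY = (mu - sigma^2/2) dt + sigma dB, so Y_t = log(x_0) + (mu - sigma^2/2) t + sigma B_t and hence X_t = x_0 * exp((mu - sigma^2/2) t + sigma B_t).
With mu = 7/5, sigma = sqrt(2), x_0 = 1/3, this gives:
  X_t = 1/3 * exp((2/5) * t + (sqrt(2)) * B_t).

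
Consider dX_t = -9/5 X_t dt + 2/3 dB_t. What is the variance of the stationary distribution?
lim Var(X_t) = 10/81

The OU SDE dX = -theta X dt + sigma dB admits the integrating factor exp(theta t): d(exp(theta t) X_t) = sigma exp(theta t) dB_t. Integrating from 0 to t gives X_t = x_0 * exp(-theta t) + sigma * int_0^t exp(-theta (t-s)) dB_s for any initial x_0. The Itô integral has variance (by the Itô isometry) sigma^2 * int_0^t exp(-2 theta (t - s)) ds = sigma^2 * (1 - exp(-2 theta t)) / (2 theta), independent of x_0.
With theta = 9/5, sigma = 2/3:
  Var(X_t) = (2/3)^2 * (1 - exp(-2*9/5 t)) / (2 * 9/5) = 10/81 - 10*exp(-18*t/5)/81.
As t -> infinity, exp(-2*9/5 t) -> 0, so the stationary variance is sigma^2 / (2 theta) = 10/81.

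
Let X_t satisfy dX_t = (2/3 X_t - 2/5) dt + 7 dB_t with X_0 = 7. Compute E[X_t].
E[X_t] = 32*exp(2*t/3)/5 + 3/5

Taking expectations and using E[dB_t] = 0, the mean m(t) = E[X_t] satisfies the ODE m'(t) = a m(t) + b with m(0) = x_0. With a = 2/3, b = -2/5, x_0 = 7, the solution is
  m(t) = x_0 * exp(a t) + (b/a) * (exp(a t) - 1)
       = 7 * exp((2/3) t) + ((-2/5)/(2/3)) * (exp((2/3) t) - 1)
       = 32*exp(2*t/3)/5 + 3/5.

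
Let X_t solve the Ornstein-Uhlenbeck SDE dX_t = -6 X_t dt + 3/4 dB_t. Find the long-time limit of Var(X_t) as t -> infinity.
lim Var(X_t) = 3/64

The OU SDE dX = -theta X dt + sigma dB admits the integrating factor exp(theta t): d(exp(theta t) X_t) = sigma exp(theta t) dB_t. Integrating from 0 to t gives X_t = x_0 * exp(-theta t) + sigma * int_0^t exp(-theta (t-s)) dB_s for any initial x_0. The Itô integral has variance (by the Itô isometry) sigma^2 * int_0^t exp(-2 theta (t - s)) ds = sigma^2 * (1 - exp(-2 theta t)) / (2 theta), independent of x_0.
With theta = 6, sigma = 3/4:
  Var(X_t) = (3/4)^2 * (1 - exp(-2*6 t)) / (2 * 6) = 3/64 - 3*exp(-12*t)/64.
As t -> infinity, exp(-2*6 t) -> 0, so the stationary variance is sigma^2 / (2 theta) = 3/64.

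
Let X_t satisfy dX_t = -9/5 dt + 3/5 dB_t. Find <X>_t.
<X>_t = 9*t/25

For an Itô process dX_t = a(t) dt + b(t) dB_t, the quadratic variation is <X>_t = int_0^t b(s)^2 ds (the drift term does not contribute). Here b(s) = 3/5, so
  b(s)^2 = 9/25.
Integrating from 0 to t:
  <X>_t = int_0^t (9/25) ds = 9*t/25.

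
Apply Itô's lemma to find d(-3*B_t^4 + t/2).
d(-3*B_t^4 + t/2) = (1/2 - 18*B_t^2) dt + (-12*B_t^3) dB_t

Itô's formula for f(t, x): d f(t, B_t) = (f_t + (1/2) f_xx) dt + f_x dB_t. Compute partials of f(t, x) = t/2 - 3*x^4:
  f_t(t,x)  = 1/2
  f_x(t,x)  = -12*x^3
  f_xx(t,x) = -36*x^2
Assemble drift = f_t + (1/2) f_xx = 1/2 - 18*x^2 and diffusion = f_x = -12*x^3. Substituting x = B_t:
  d(-3*B_t^4 + t/2) = (1/2 - 18*B_t^2) dt + (-12*B_t^3) dB_t.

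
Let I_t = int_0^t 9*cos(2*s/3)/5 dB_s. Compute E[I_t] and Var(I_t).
E[I_t] = 0; Var(I_t) = 81*t/50 + 243*sin(4*t/3)/200

The Itô integral of a deterministic integrand f(s) has mean 0 because each increment f(s) * (B_{s+ds} - B_s) has mean 0. By the Itô isometry:
  Var( int_0^t f(s) dB_s ) = E[ (int_0^t f(s) dB_s)^2 ] = int_0^t f(s)^2 ds.
Here f(s) = 9*cos(2*s/3)/5, so f(s)^2 = 81*cos(2*s/3)^2/25. Integrate:
  int_0^t (81*cos(2*s/3)^2/25) ds = 81*t/50 + 243*sin(4*t/3)/200.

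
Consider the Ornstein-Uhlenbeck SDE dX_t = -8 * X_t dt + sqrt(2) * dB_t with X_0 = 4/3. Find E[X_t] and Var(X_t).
E[X_t] = 4*exp(-8*t)/3; Var(X_t) = 1/8 - exp(-16*t)/8

The OU SDE dX = -theta X dt + sigma dB admits the integrating factor exp(theta t): d(exp(theta t) X_t) = sigma exp(theta t) dB_t. Integrating from 0 to t:
  X_t = x_0 * exp(-theta t) + sigma * int_0^t exp(-theta (t-s)) dB_s.
The Itô integral has mean 0 and (by the Itô isometry) variance sigma^2 * int_0^t exp(-2 theta (t - s)) ds = sigma^2 * (1 - exp(-2 theta t)) / (2 theta).
With theta = 8, sigma = sqrt(2), x_0 = 4/3:
  E[X_t] = 4/3 * exp(-8 t) = 4*exp(-8*t)/3
  Var(X_t) = (sqrt(2))^2 * (1 - exp(-2*8 t)) / (2 * 8) = 1/8 - exp(-16*t)/8.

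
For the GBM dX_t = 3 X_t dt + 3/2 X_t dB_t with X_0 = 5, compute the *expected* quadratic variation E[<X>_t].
E[<X>_t] = 75*exp(33*t/4)/11 - 75/11

<X>_t = int_0^t ((3/2) * X_s)^2 ds. Taking expectation inside the integral: E[<X>_t] = (3/2)^2 * int_0^t E[X_s^2] ds. For GBM, E[X_s^2] = x_0^2 * exp((2 mu + sigma^2) s). Integrating:
  E[<X>_t] = (3/2)^2 * 5^2 * (exp((2*3 + (3/2)^2) t) - 1) / (2*3 + (3/2)^2)
           = (3/2)^2 * 5^2 * (exp((33/4) t) - 1) / (33/4) = 75*exp(33*t/4)/11 - 75/11.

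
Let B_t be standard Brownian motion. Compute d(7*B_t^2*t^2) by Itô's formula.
d(7*B_t^2*t^2) = (7*t*(2*B_t^2 + t)) dt + (14*B_t*t^2) dB_t

Itô's formula for f(t, x): d f(t, B_t) = (f_t + (1/2) f_xx) dt + f_x dB_t. Compute partials of f(t, x) = 7*t^2*x^2:
  f_t(t,x)  = 14*t*x^2
  f_x(t,x)  = 14*t^2*x
  f_xx(t,x) = 14*t^2
Assemble drift = f_t + (1/2) f_xx = 7*t*(t + 2*x^2) and diffusion = f_x = 14*t^2*x. Substituting x = B_t:
  d(7*B_t^2*t^2) = (7*t*(2*B_t^2 + t)) dt + (14*B_t*t^2) dB_t.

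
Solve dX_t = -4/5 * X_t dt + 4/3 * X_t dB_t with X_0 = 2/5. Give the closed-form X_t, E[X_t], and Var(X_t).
X_t = 2/5 * exp((-76/45) t + (4/3) B_t); E[X_t] = 2*exp(-4*t/5)/5; Var(X_t) = (4*exp(16*t/9) - 4)*exp(-8*t/5)/25

For GBM dX = mu X dt + sigma X dB with X_0 = x_0, apply Itô to Y = log X: dY = (mu - sigma^2/2) dt + sigma dB, so Y_t = log(x_0) + (mu - sigma^2/2) t + sigma B_t and hence X_t = x_0 * exp((mu - sigma^2/2) t + sigma B_t).
With mu = -4/5, sigma = 4/3, x_0 = 2/5, this gives:
  X_t = 2/5 * exp((-76/45) * t + (4/3) * B_t).
Since sigma*B_t ~ Normal(0, sigma^2 t), E[exp(sigma*B_t)] = exp(sigma^2 t / 2); so E[X_t] = x_0 * exp((mu - sigma^2/2) t) * exp(sigma^2 t / 2) = x_0 * exp(mu t) = 2*exp(-4*t/5)/5.
Var(X_t) = E[X_t^2] - (E[X_t])^2 = x_0^2 * exp(2 mu t) * (exp(sigma^2 t) - 1) = (4*exp(16*t/9) - 4)*exp(-8*t/5)/25.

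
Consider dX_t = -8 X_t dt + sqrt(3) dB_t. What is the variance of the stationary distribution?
lim Var(X_t) = 3/16

The OU SDE dX = -theta X dt + sigma dB admits the integrating factor exp(theta t): d(exp(theta t) X_t) = sigma exp(theta t) dB_t. Integrating from 0 to t gives X_t = x_0 * exp(-theta t) + sigma * int_0^t exp(-theta (t-s)) dB_s for any initial x_0. The Itô integral has variance (by the Itô isometry) sigma^2 * int_0^t exp(-2 theta (t - s)) ds = sigma^2 * (1 - exp(-2 theta t)) / (2 theta), independent of x_0.
With theta = 8, sigma = sqrt(3):
  Var(X_t) = (sqrt(3))^2 * (1 - exp(-2*8 t)) / (2 * 8) = 3/16 - 3*exp(-16*t)/16.
As t -> infinity, exp(-2*8 t) -> 0, so the stationary variance is sigma^2 / (2 theta) = 3/16.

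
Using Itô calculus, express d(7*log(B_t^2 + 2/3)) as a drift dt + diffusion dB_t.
d(7*log(B_t^2 + 2/3)) = (21*(2 - 3*B_t^2)/(3*B_t^2 + 2)^2) dt + (42*B_t/(3*B_t^2 + 2)) dB_t

Itô's formula for f(B_t) gives d f(B_t) = f'(B_t) dB_t + (1/2) f''(B_t) dt. Compute derivatives of f(x) = 7*log(x^2 + 2/3):
  f'(x)  = 42*x/(3*x^2 + 2)
  f''(x) = 42*(2 - 3*x^2)/(3*x^2 + 2)^2
Substitute x = B_t and multiply the f'' term by 1/2:
  drift     = (1/2) * (42*(2 - 3*x^2)/(3*x^2 + 2)^2) evaluated at B_t = 21*(2 - 3*B_t^2)/(3*B_t^2 + 2)^2
  diffusion = (42*x/(3*x^2 + 2)) evaluated at B_t = 42*B_t/(3*B_t^2 + 2)
Therefore d(7*log(B_t^2 + 2/3)) = (21*(2 - 3*B_t^2)/(3*B_t^2 + 2)^2) dt + (42*B_t/(3*B_t^2 + 2)) dB_t.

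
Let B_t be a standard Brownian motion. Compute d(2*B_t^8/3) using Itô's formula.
d(2*B_t^8/3) = (56*B_t^6/3) dt + (16*B_t^7/3) dB_t

Itô's formula for f(B_t) gives d f(B_t) = f'(B_t) dB_t + (1/2) f''(B_t) dt. Compute derivatives of f(x) = 2*x^8/3:
  f'(x)  = 16*x^7/3
  f''(x) = 112*x^6/3
Substitute x = B_t and multiply the f'' term by 1/2:
  drift     = (1/2) * (112*x^6/3) evaluated at B_t = 56*B_t^6/3
  diffusion = (16*x^7/3) evaluated at B_t = 16*B_t^7/3
Therefore d(2*B_t^8/3) = (56*B_t^6/3) dt + (16*B_t^7/3) dB_t.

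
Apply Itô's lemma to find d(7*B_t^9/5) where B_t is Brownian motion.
d(7*B_t^9/5) = (252*B_t^7/5) dt + (63*B_t^8/5) dB_t

Itô's formula for f(B_t) gives d f(B_t) = f'(B_t) dB_t + (1/2) f''(B_t) dt. Compute derivatives of f(x) = 7*x^9/5:
  f'(x)  = 63*x^8/5
  f''(x) = 504*x^7/5
Substitute x = B_t and multiply the f'' term by 1/2:
  drift     = (1/2) * (504*x^7/5) evaluated at B_t = 252*B_t^7/5
  diffusion = (63*x^8/5) evaluated at B_t = 63*B_t^8/5
Therefore d(7*B_t^9/5) = (252*B_t^7/5) dt + (63*B_t^8/5) dB_t.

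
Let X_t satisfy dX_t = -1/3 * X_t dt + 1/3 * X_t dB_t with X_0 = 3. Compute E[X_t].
E[X_t] = 3*exp(-t/3)

For GBM dX = mu X dt + sigma X dB with X_0 = x_0, apply Itô to Y = log X: dY = (mu - sigma^2/2) dt + sigma dB, so Y_t = log(x_0) + (mu - sigma^2/2) t + sigma B_t and hence X_t = x_0 * exp((mu - sigma^2/2) t + sigma B_t).
With mu = -1/3, sigma = 1/3, x_0 = 3, this gives:
  X_t = 3 * exp((-7/18) * t + (1/3) * B_t).
Since sigma*B_t ~ Normal(0, sigma^2 t), E[exp(sigma*B_t)] = exp(sigma^2 t / 2); so E[X_t] = x_0 * exp((mu - sigma^2/2) t) * exp(sigma^2 t / 2) = x_0 * exp(mu t) = 3*exp(-t/3).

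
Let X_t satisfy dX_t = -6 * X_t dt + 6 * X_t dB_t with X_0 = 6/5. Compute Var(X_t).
Var(X_t) = (36*exp(36*t) - 36)*exp(-12*t)/25

For GBM dX = mu X dt + sigma X dB with X_0 = x_0, apply Itô to Y = log X: dY = (mu - sigma^2/2) dt + sigma dB, so Y_t = log(x_0) + (mu - sigma^2/2) t + sigma B_t and hence X_t = x_0 * exp((mu - sigma^2/2) t + sigma B_t).
With mu = -6, sigma = 6, x_0 = 6/5, this gives:
  X_t = 6/5 * exp((-24) * t + (6) * B_t).
Since sigma*B_t ~ Normal(0, sigma^2 t), E[exp(sigma*B_t)] = exp(sigma^2 t / 2); so E[X_t] = x_0 * exp((mu - sigma^2/2) t) * exp(sigma^2 t / 2) = x_0 * exp(mu t) = 6*exp(-6*t)/5.
Var(X_t) = E[X_t^2] - (E[X_t])^2 = x_0^2 * exp(2 mu t) * (exp(sigma^2 t) - 1) = (36*exp(36*t) - 36)*exp(-12*t)/25.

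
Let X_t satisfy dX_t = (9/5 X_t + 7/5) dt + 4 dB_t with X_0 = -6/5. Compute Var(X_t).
Var(X_t) = 40*exp(18*t/5)/9 - 40/9

The variance V(t) = Var(X_t) satisfies V'(t) = 2 a V(t) + c^2 with V(0) = 0 (drift coefficient is linear in X, diffusion is constant). With a = 9/5, c = 4, the solution is
  V(t) = (c^2 / (2 a)) * (exp(2 a t) - 1)
       = (4^2 / (2*(9/5))) * (exp((18/5) t) - 1)
       = 40*exp(18*t/5)/9 - 40/9.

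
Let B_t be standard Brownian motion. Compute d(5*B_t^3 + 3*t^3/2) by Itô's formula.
d(5*B_t^3 + 3*t^3/2) = (15*B_t + 9*t^2/2) dt + (15*B_t^2) dB_t

Itô's formula for f(t, x): d f(t, B_t) = (f_t + (1/2) f_xx) dt + f_x dB_t. Compute partials of f(t, x) = 3*t^3/2 + 5*x^3:
  f_t(t,x)  = 9*t^2/2
  f_x(t,x)  = 15*x^2
  f_xx(t,x) = 30*x
Assemble drift = f_t + (1/2) f_xx = 9*t^2/2 + 15*x and diffusion = f_x = 15*x^2. Substituting x = B_t:
  d(5*B_t^3 + 3*t^3/2) = (15*B_t + 9*t^2/2) dt + (15*B_t^2) dB_t.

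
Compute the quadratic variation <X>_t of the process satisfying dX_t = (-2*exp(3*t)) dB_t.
<X>_t = 2*exp(6*t)/3 - 2/3

For an Itô process dX_t = a(t) dt + b(t) dB_t, the quadratic variation is <X>_t = int_0^t b(s)^2 ds (the drift term does not contribute). Here b(s) = -2*exp(3*s), so
  b(s)^2 = 4*exp(6*s).
Integrating from 0 to t:
  <X>_t = int_0^t (4*exp(6*s)) ds = 2*exp(6*t)/3 - 2/3.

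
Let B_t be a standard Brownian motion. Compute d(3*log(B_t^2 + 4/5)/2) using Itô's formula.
d(3*log(B_t^2 + 4/5)/2) = (15*(4 - 5*B_t^2)/(2*(5*B_t^2 + 4)^2)) dt + (15*B_t/(5*B_t^2 + 4)) dB_t

Itô's formula for f(B_t) gives d f(B_t) = f'(B_t) dB_t + (1/2) f''(B_t) dt. Compute derivatives of f(x) = 3*log(x^2 + 4/5)/2:
  f'(x)  = 15*x/(5*x^2 + 4)
  f''(x) = 15*(4 - 5*x^2)/(5*x^2 + 4)^2
Substitute x = B_t and multiply the f'' term by 1/2:
  drift     = (1/2) * (15*(4 - 5*x^2)/(5*x^2 + 4)^2) evaluated at B_t = 15*(4 - 5*B_t^2)/(2*(5*B_t^2 + 4)^2)
  diffusion = (15*x/(5*x^2 + 4)) evaluated at B_t = 15*B_t/(5*B_t^2 + 4)
Therefore d(3*log(B_t^2 + 4/5)/2) = (15*(4 - 5*B_t^2)/(2*(5*B_t^2 + 4)^2)) dt + (15*B_t/(5*B_t^2 + 4)) dB_t.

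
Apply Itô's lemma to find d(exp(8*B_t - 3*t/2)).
d(exp(8*B_t - 3*t/2)) = (61*exp(8*B_t - 3*t/2)/2) dt + (8*exp(8*B_t - 3*t/2)) dB_t

Itô's formula for f(t, x): d f(t, B_t) = (f_t + (1/2) f_xx) dt + f_x dB_t. Compute partials of f(t, x) = exp(-3*t/2 + 8*x):
  f_t(t,x)  = -3*exp(-3*t/2 + 8*x)/2
  f_x(t,x)  = 8*exp(-3*t/2 + 8*x)
  f_xx(t,x) = 64*exp(-3*t/2 + 8*x)
Assemble drift = f_t + (1/2) f_xx = 61*exp(-3*t/2 + 8*x)/2 and diffusion = f_x = 8*exp(-3*t/2 + 8*x). Substituting x = B_t:
  d(exp(8*B_t - 3*t/2)) = (61*exp(8*B_t - 3*t/2)/2) dt + (8*exp(8*B_t - 3*t/2)) dB_t.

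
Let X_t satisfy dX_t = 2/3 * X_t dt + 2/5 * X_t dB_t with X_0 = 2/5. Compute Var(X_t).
Var(X_t) = 4*(exp(4*t/25) - 1)*exp(4*t/3)/25

For GBM dX = mu X dt + sigma X dB with X_0 = x_0, apply Itô to Y = log X: dY = (mu - sigma^2/2) dt + sigma dB, so Y_t = log(x_0) + (mu - sigma^2/2) t + sigma B_t and hence X_t = x_0 * exp((mu - sigma^2/2) t + sigma B_t).
With mu = 2/3, sigma = 2/5, x_0 = 2/5, this gives:
  X_t = 2/5 * exp((44/75) * t + (2/5) * B_t).
Since sigma*B_t ~ Normal(0, sigma^2 t), E[exp(sigma*B_t)] = exp(sigma^2 t / 2); so E[X_t] = x_0 * exp((mu - sigma^2/2) t) * exp(sigma^2 t / 2) = x_0 * exp(mu t) = 2*exp(2*t/3)/5.
Var(X_t) = E[X_t^2] - (E[X_t])^2 = x_0^2 * exp(2 mu t) * (exp(sigma^2 t) - 1) = 4*(exp(4*t/25) - 1)*exp(4*t/3)/25.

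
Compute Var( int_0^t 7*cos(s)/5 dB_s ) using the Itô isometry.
Var = 49*t/50 + 49*sin(2*t)/100

The Itô integral of a deterministic integrand f(s) has mean 0 because each increment f(s) * (B_{s+ds} - B_s) has mean 0. By the Itô isometry:
  Var( int_0^t f(s) dB_s ) = E[ (int_0^t f(s) dB_s)^2 ] = int_0^t f(s)^2 ds.
Here f(s) = 7*cos(s)/5, so f(s)^2 = 49*cos(s)^2/25. Integrate:
  int_0^t (49*cos(s)^2/25) ds = 49*t/50 + 49*sin(2*t)/100.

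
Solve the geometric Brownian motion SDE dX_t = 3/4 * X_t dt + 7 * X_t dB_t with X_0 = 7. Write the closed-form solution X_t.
X_t = 7 * exp((-95/4) * t + (7) * B_t)

For GBM dX = mu X dt + sigma X dB with X_0 = x_0, apply Itô to Y = log X: dY = (mu - sigma^2/2) dt + sigma dB, so Y_t = log(x_0) + (mu - sigma^2/2) t + sigma B_t and hence X_t = x_0 * exp((mu - sigma^2/2) t + sigma B_t).
With mu = 3/4, sigma = 7, x_0 = 7, this gives:
  X_t = 7 * exp((-95/4) * t + (7) * B_t).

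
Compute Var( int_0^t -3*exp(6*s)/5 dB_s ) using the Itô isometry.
Var = 3*exp(12*t)/100 - 3/100

The Itô integral of a deterministic integrand f(s) has mean 0 because each increment f(s) * (B_{s+ds} - B_s) has mean 0. By the Itô isometry:
  Var( int_0^t f(s) dB_s ) = E[ (int_0^t f(s) dB_s)^2 ] = int_0^t f(s)^2 ds.
Here f(s) = -3*exp(6*s)/5, so f(s)^2 = 9*exp(12*s)/25. Integrate:
  int_0^t (9*exp(12*s)/25) ds = 3*exp(12*t)/100 - 3/100.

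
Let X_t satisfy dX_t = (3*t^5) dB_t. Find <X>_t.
<X>_t = 9*t^11/11

For an Itô process dX_t = a(t) dt + b(t) dB_t, the quadratic variation is <X>_t = int_0^t b(s)^2 ds (the drift term does not contribute). Here b(s) = 3*s^5, so
  b(s)^2 = 9*s^10.
Integrating from 0 to t:
  <X>_t = int_0^t (9*s^10) ds = 9*t^11/11.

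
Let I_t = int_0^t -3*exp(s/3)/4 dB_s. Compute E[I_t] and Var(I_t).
E[I_t] = 0; Var(I_t) = 27*exp(2*t/3)/32 - 27/32

The Itô integral of a deterministic integrand f(s) has mean 0 because each increment f(s) * (B_{s+ds} - B_s) has mean 0. By the Itô isometry:
  Var( int_0^t f(s) dB_s ) = E[ (int_0^t f(s) dB_s)^2 ] = int_0^t f(s)^2 ds.
Here f(s) = -3*exp(s/3)/4, so f(s)^2 = 9*exp(2*s/3)/16. Integrate:
  int_0^t (9*exp(2*s/3)/16) ds = 27*exp(2*t/3)/32 - 27/32.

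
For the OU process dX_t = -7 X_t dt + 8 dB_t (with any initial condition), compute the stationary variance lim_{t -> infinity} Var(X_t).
lim Var(X_t) = 32/7

The OU SDE dX = -theta X dt + sigma dB admits the integrating factor exp(theta t): d(exp(theta t) X_t) = sigma exp(theta t) dB_t. Integrating from 0 to t gives X_t = x_0 * exp(-theta t) + sigma * int_0^t exp(-theta (t-s)) dB_s for any initial x_0. The Itô integral has variance (by the Itô isometry) sigma^2 * int_0^t exp(-2 theta (t - s)) ds = sigma^2 * (1 - exp(-2 theta t)) / (2 theta), independent of x_0.
With theta = 7, sigma = 8:
  Var(X_t) = (8)^2 * (1 - exp(-2*7 t)) / (2 * 7) = 32/7 - 32*exp(-14*t)/7.
As t -> infinity, exp(-2*7 t) -> 0, so the stationary variance is sigma^2 / (2 theta) = 32/7.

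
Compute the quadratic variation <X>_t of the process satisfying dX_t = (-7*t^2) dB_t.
<X>_t = 49*t^5/5

For an Itô process dX_t = a(t) dt + b(t) dB_t, the quadratic variation is <X>_t = int_0^t b(s)^2 ds (the drift term does not contribute). Here b(s) = -7*s^2, so
  b(s)^2 = 49*s^4.
Integrating from 0 to t:
  <X>_t = int_0^t (49*s^4) ds = 49*t^5/5.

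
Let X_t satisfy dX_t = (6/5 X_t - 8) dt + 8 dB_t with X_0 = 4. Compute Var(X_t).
Var(X_t) = 80*exp(12*t/5)/3 - 80/3

The variance V(t) = Var(X_t) satisfies V'(t) = 2 a V(t) + c^2 with V(0) = 0 (drift coefficient is linear in X, diffusion is constant). With a = 6/5, c = 8, the solution is
  V(t) = (c^2 / (2 a)) * (exp(2 a t) - 1)
       = (8^2 / (2*(6/5))) * (exp((12/5) t) - 1)
       = 80*exp(12*t/5)/3 - 80/3.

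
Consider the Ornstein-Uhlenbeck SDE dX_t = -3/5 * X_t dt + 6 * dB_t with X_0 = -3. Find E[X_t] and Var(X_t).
E[X_t] = -3*exp(-3*t/5); Var(X_t) = 30 - 30*exp(-6*t/5)

The OU SDE dX = -theta X dt + sigma dB admits the integrating factor exp(theta t): d(exp(theta t) X_t) = sigma exp(theta t) dB_t. Integrating from 0 to t:
  X_t = x_0 * exp(-theta t) + sigma * int_0^t exp(-theta (t-s)) dB_s.
The Itô integral has mean 0 and (by the Itô isometry) variance sigma^2 * int_0^t exp(-2 theta (t - s)) ds = sigma^2 * (1 - exp(-2 theta t)) / (2 theta).
With theta = 3/5, sigma = 6, x_0 = -3:
  E[X_t] = -3 * exp(-3/5 t) = -3*exp(-3*t/5)
  Var(X_t) = (6)^2 * (1 - exp(-2*3/5 t)) / (2 * 3/5) = 30 - 30*exp(-6*t/5).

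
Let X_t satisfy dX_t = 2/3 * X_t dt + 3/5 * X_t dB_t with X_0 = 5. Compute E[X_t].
E[X_t] = 5*exp(2*t/3)

For GBM dX = mu X dt + sigma X dB with X_0 = x_0, apply Itô to Y = log X: dY = (mu - sigma^2/2) dt + sigma dB, so Y_t = log(x_0) + (mu - sigma^2/2) t + sigma B_t and hence X_t = x_0 * exp((mu - sigma^2/2) t + sigma B_t).
With mu = 2/3, sigma = 3/5, x_0 = 5, this gives:
  X_t = 5 * exp((73/150) * t + (3/5) * B_t).
Since sigma*B_t ~ Normal(0, sigma^2 t), E[exp(sigma*B_t)] = exp(sigma^2 t / 2); so E[X_t] = x_0 * exp((mu - sigma^2/2) t) * exp(sigma^2 t / 2) = x_0 * exp(mu t) = 5*exp(2*t/3).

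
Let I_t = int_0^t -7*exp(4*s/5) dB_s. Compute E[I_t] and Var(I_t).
E[I_t] = 0; Var(I_t) = 245*exp(8*t/5)/8 - 245/8

The Itô integral of a deterministic integrand f(s) has mean 0 because each increment f(s) * (B_{s+ds} - B_s) has mean 0. By the Itô isometry:
  Var( int_0^t f(s) dB_s ) = E[ (int_0^t f(s) dB_s)^2 ] = int_0^t f(s)^2 ds.
Here f(s) = -7*exp(4*s/5), so f(s)^2 = 49*exp(8*s/5). Integrate:
  int_0^t (49*exp(8*s/5)) ds = 245*exp(8*t/5)/8 - 245/8.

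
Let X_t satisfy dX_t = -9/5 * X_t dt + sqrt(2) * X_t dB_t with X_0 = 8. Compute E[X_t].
E[X_t] = 8*exp(-9*t/5)

For GBM dX = mu X dt + sigma X dB with X_0 = x_0, apply Itô to Y = log X: dY = (mu - sigma^2/2) dt + sigma dB, so Y_t = log(x_0) + (mu - sigma^2/2) t + sigma B_t and hence X_t = x_0 * exp((mu - sigma^2/2) t + sigma B_t).
With mu = -9/5, sigma = sqrt(2), x_0 = 8, this gives:
  X_t = 8 * exp((-14/5) * t + (sqrt(2)) * B_t).
Since sigma*B_t ~ Normal(0, sigma^2 t), E[exp(sigma*B_t)] = exp(sigma^2 t / 2); so E[X_t] = x_0 * exp((mu - sigma^2/2) t) * exp(sigma^2 t / 2) = x_0 * exp(mu t) = 8*exp(-9*t/5).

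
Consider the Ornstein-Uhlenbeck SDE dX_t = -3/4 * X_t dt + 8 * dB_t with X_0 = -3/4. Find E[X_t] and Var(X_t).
E[X_t] = -3*exp(-3*t/4)/4; Var(X_t) = 128/3 - 128*exp(-3*t/2)/3

The OU SDE dX = -theta X dt + sigma dB admits the integrating factor exp(theta t): d(exp(theta t) X_t) = sigma exp(theta t) dB_t. Integrating from 0 to t:
  X_t = x_0 * exp(-theta t) + sigma * int_0^t exp(-theta (t-s)) dB_s.
The Itô integral has mean 0 and (by the Itô isometry) variance sigma^2 * int_0^t exp(-2 theta (t - s)) ds = sigma^2 * (1 - exp(-2 theta t)) / (2 theta).
With theta = 3/4, sigma = 8, x_0 = -3/4:
  E[X_t] = -3/4 * exp(-3/4 t) = -3*exp(-3*t/4)/4
  Var(X_t) = (8)^2 * (1 - exp(-2*3/4 t)) / (2 * 3/4) = 128/3 - 128*exp(-3*t/2)/3.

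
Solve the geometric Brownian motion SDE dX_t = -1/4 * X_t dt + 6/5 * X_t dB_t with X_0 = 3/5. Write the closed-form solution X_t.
X_t = 3/5 * exp((-97/100) * t + (6/5) * B_t)

For GBM dX = mu X dt + sigma X dB with X_0 = x_0, apply Itô to Y = log X: dY = (mu - sigma^2/2) dt + sigma dB, so Y_t = log(x_0) + (mu - sigma^2/2) t + sigma B_t and hence X_t = x_0 * exp((mu - sigma^2/2) t + sigma B_t).
With mu = -1/4, sigma = 6/5, x_0 = 3/5, this gives:
  X_t = 3/5 * exp((-97/100) * t + (6/5) * B_t).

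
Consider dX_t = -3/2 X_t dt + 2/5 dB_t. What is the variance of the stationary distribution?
lim Var(X_t) = 4/75

The OU SDE dX = -theta X dt + sigma dB admits the integrating factor exp(theta t): d(exp(theta t) X_t) = sigma exp(theta t) dB_t. Integrating from 0 to t gives X_t = x_0 * exp(-theta t) + sigma * int_0^t exp(-theta (t-s)) dB_s for any initial x_0. The Itô integral has variance (by the Itô isometry) sigma^2 * int_0^t exp(-2 theta (t - s)) ds = sigma^2 * (1 - exp(-2 theta t)) / (2 theta), independent of x_0.
With theta = 3/2, sigma = 2/5:
  Var(X_t) = (2/5)^2 * (1 - exp(-2*3/2 t)) / (2 * 3/2) = 4/75 - 4*exp(-3*t)/75.
As t -> infinity, exp(-2*3/2 t) -> 0, so the stationary variance is sigma^2 / (2 theta) = 4/75.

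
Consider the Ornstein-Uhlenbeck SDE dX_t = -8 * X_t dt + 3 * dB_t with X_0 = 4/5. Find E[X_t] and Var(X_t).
E[X_t] = 4*exp(-8*t)/5; Var(X_t) = 9/16 - 9*exp(-16*t)/16

The OU SDE dX = -theta X dt + sigma dB admits the integrating factor exp(theta t): d(exp(theta t) X_t) = sigma exp(theta t) dB_t. Integrating from 0 to t:
  X_t = x_0 * exp(-theta t) + sigma * int_0^t exp(-theta (t-s)) dB_s.
The Itô integral has mean 0 and (by the Itô isometry) variance sigma^2 * int_0^t exp(-2 theta (t - s)) ds = sigma^2 * (1 - exp(-2 theta t)) / (2 theta).
With theta = 8, sigma = 3, x_0 = 4/5:
  E[X_t] = 4/5 * exp(-8 t) = 4*exp(-8*t)/5
  Var(X_t) = (3)^2 * (1 - exp(-2*8 t)) / (2 * 8) = 9/16 - 9*exp(-16*t)/16.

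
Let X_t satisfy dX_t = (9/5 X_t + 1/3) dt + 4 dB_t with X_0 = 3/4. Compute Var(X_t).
Var(X_t) = 40*exp(18*t/5)/9 - 40/9

The variance V(t) = Var(X_t) satisfies V'(t) = 2 a V(t) + c^2 with V(0) = 0 (drift coefficient is linear in X, diffusion is constant). With a = 9/5, c = 4, the solution is
  V(t) = (c^2 / (2 a)) * (exp(2 a t) - 1)
       = (4^2 / (2*(9/5))) * (exp((18/5) t) - 1)
       = 40*exp(18*t/5)/9 - 40/9.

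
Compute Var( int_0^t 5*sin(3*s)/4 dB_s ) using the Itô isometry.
Var = 25*t/32 - 25*sin(6*t)/192

The Itô integral of a deterministic integrand f(s) has mean 0 because each increment f(s) * (B_{s+ds} - B_s) has mean 0. By the Itô isometry:
  Var( int_0^t f(s) dB_s ) = E[ (int_0^t f(s) dB_s)^2 ] = int_0^t f(s)^2 ds.
Here f(s) = 5*sin(3*s)/4, so f(s)^2 = 25*sin(3*s)^2/16. Integrate:
  int_0^t (25*sin(3*s)^2/16) ds = 25*t/32 - 25*sin(6*t)/192.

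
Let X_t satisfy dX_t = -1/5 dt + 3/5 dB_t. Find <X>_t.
<X>_t = 9*t/25

For an Itô process dX_t = a(t) dt + b(t) dB_t, the quadratic variation is <X>_t = int_0^t b(s)^2 ds (the drift term does not contribute). Here b(s) = 3/5, so
  b(s)^2 = 9/25.
Integrating from 0 to t:
  <X>_t = int_0^t (9/25) ds = 9*t/25.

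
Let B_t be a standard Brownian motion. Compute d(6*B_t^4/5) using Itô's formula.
d(6*B_t^4/5) = (36*B_t^2/5) dt + (24*B_t^3/5) dB_t

Itô's formula for f(B_t) gives d f(B_t) = f'(B_t) dB_t + (1/2) f''(B_t) dt. Compute derivatives of f(x) = 6*x^4/5:
  f'(x)  = 24*x^3/5
  f''(x) = 72*x^2/5
Substitute x = B_t and multiply the f'' term by 1/2:
  drift     = (1/2) * (72*x^2/5) evaluated at B_t = 36*B_t^2/5
  diffusion = (24*x^3/5) evaluated at B_t = 24*B_t^3/5
Therefore d(6*B_t^4/5) = (36*B_t^2/5) dt + (24*B_t^3/5) dB_t.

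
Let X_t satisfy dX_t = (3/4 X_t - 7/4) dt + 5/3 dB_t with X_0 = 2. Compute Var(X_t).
Var(X_t) = 50*exp(3*t/2)/27 - 50/27

The variance V(t) = Var(X_t) satisfies V'(t) = 2 a V(t) + c^2 with V(0) = 0 (drift coefficient is linear in X, diffusion is constant). With a = 3/4, c = 5/3, the solution is
  V(t) = (c^2 / (2 a)) * (exp(2 a t) - 1)
       = ((5/3)^2 / (2*(3/4))) * (exp((3/2) t) - 1)
       = 50*exp(3*t/2)/27 - 50/27.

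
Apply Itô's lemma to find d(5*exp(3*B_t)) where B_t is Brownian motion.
d(5*exp(3*B_t)) = (45*exp(3*B_t)/2) dt + (15*exp(3*B_t)) dB_t

Itô's formula for f(B_t) gives d f(B_t) = f'(B_t) dB_t + (1/2) f''(B_t) dt. Compute derivatives of f(x) = 5*exp(3*x):
  f'(x)  = 15*exp(3*x)
  f''(x) = 45*exp(3*x)
Substitute x = B_t and multiply the f'' term by 1/2:
  drift     = (1/2) * (45*exp(3*x)) evaluated at B_t = 45*exp(3*B_t)/2
  diffusion = (15*exp(3*x)) evaluated at B_t = 15*exp(3*B_t)
Therefore d(5*exp(3*B_t)) = (45*exp(3*B_t)/2) dt + (15*exp(3*B_t)) dB_t.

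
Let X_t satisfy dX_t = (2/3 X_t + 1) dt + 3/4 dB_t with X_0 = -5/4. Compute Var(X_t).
Var(X_t) = 27*exp(4*t/3)/64 - 27/64

The variance V(t) = Var(X_t) satisfies V'(t) = 2 a V(t) + c^2 with V(0) = 0 (drift coefficient is linear in X, diffusion is constant). With a = 2/3, c = 3/4, the solution is
  V(t) = (c^2 / (2 a)) * (exp(2 a t) - 1)
       = ((3/4)^2 / (2*(2/3))) * (exp((4/3) t) - 1)
       = 27*exp(4*t/3)/64 - 27/64.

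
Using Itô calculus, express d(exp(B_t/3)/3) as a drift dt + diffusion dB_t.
d(exp(B_t/3)/3) = (exp(B_t/3)/54) dt + (exp(B_t/3)/9) dB_t

Itô's formula for f(B_t) gives d f(B_t) = f'(B_t) dB_t + (1/2) f''(B_t) dt. Compute derivatives of f(x) = exp(x/3)/3:
  f'(x)  = exp(x/3)/9
  f''(x) = exp(x/3)/27
Substitute x = B_t and multiply the f'' term by 1/2:
  drift     = (1/2) * (exp(x/3)/27) evaluated at B_t = exp(B_t/3)/54
  diffusion = (exp(x/3)/9) evaluated at B_t = exp(B_t/3)/9
Therefore d(exp(B_t/3)/3) = (exp(B_t/3)/54) dt + (exp(B_t/3)/9) dB_t.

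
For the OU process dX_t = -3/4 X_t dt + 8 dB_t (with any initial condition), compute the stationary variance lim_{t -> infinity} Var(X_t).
lim Var(X_t) = 128/3

The OU SDE dX = -theta X dt + sigma dB admits the integrating factor exp(theta t): d(exp(theta t) X_t) = sigma exp(theta t) dB_t. Integrating from 0 to t gives X_t = x_0 * exp(-theta t) + sigma * int_0^t exp(-theta (t-s)) dB_s for any initial x_0. The Itô integral has variance (by the Itô isometry) sigma^2 * int_0^t exp(-2 theta (t - s)) ds = sigma^2 * (1 - exp(-2 theta t)) / (2 theta), independent of x_0.
With theta = 3/4, sigma = 8:
  Var(X_t) = (8)^2 * (1 - exp(-2*3/4 t)) / (2 * 3/4) = 128/3 - 128*exp(-3*t/2)/3.
As t -> infinity, exp(-2*3/4 t) -> 0, so the stationary variance is sigma^2 / (2 theta) = 128/3.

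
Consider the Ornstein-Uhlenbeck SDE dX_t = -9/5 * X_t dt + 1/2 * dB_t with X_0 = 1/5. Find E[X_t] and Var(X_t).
E[X_t] = exp(-9*t/5)/5; Var(X_t) = 5/72 - 5*exp(-18*t/5)/72

The OU SDE dX = -theta X dt + sigma dB admits the integrating factor exp(theta t): d(exp(theta t) X_t) = sigma exp(theta t) dB_t. Integrating from 0 to t:
  X_t = x_0 * exp(-theta t) + sigma * int_0^t exp(-theta (t-s)) dB_s.
The Itô integral has mean 0 and (by the Itô isometry) variance sigma^2 * int_0^t exp(-2 theta (t - s)) ds = sigma^2 * (1 - exp(-2 theta t)) / (2 theta).
With theta = 9/5, sigma = 1/2, x_0 = 1/5:
  E[X_t] = 1/5 * exp(-9/5 t) = exp(-9*t/5)/5
  Var(X_t) = (1/2)^2 * (1 - exp(-2*9/5 t)) / (2 * 9/5) = 5/72 - 5*exp(-18*t/5)/72.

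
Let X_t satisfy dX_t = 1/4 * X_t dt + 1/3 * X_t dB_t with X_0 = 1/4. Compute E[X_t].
E[X_t] = exp(t/4)/4

For GBM dX = mu X dt + sigma X dB with X_0 = x_0, apply Itô to Y = log X: dY = (mu - sigma^2/2) dt + sigma dB, so Y_t = log(x_0) + (mu - sigma^2/2) t + sigma B_t and hence X_t = x_0 * exp((mu - sigma^2/2) t + sigma B_t).
With mu = 1/4, sigma = 1/3, x_0 = 1/4, this gives:
  X_t = 1/4 * exp((7/36) * t + (1/3) * B_t).
Since sigma*B_t ~ Normal(0, sigma^2 t), E[exp(sigma*B_t)] = exp(sigma^2 t / 2); so E[X_t] = x_0 * exp((mu - sigma^2/2) t) * exp(sigma^2 t / 2) = x_0 * exp(mu t) = exp(t/4)/4.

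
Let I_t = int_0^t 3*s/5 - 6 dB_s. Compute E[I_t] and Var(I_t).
E[I_t] = 0; Var(I_t) = 3*t*(t^2 - 30*t + 300)/25

The Itô integral of a deterministic integrand f(s) has mean 0 because each increment f(s) * (B_{s+ds} - B_s) has mean 0. By the Itô isometry:
  Var( int_0^t f(s) dB_s ) = E[ (int_0^t f(s) dB_s)^2 ] = int_0^t f(s)^2 ds.
Here f(s) = 3*s/5 - 6, so f(s)^2 = 9*(s - 10)^2/25. Integrate:
  int_0^t (9*(s - 10)^2/25) ds = 3*t*(t^2 - 30*t + 300)/25.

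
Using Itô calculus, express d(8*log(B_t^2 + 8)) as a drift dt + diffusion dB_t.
d(8*log(B_t^2 + 8)) = (8*(8 - B_t^2)/(B_t^2 + 8)^2) dt + (16*B_t/(B_t^2 + 8)) dB_t

Itô's formula for f(B_t) gives d f(B_t) = f'(B_t) dB_t + (1/2) f''(B_t) dt. Compute derivatives of f(x) = 8*log(x^2 + 8):
  f'(x)  = 16*x/(x^2 + 8)
  f''(x) = 16*(8 - x^2)/(x^2 + 8)^2
Substitute x = B_t and multiply the f'' term by 1/2:
  drift     = (1/2) * (16*(8 - x^2)/(x^2 + 8)^2) evaluated at B_t = 8*(8 - B_t^2)/(B_t^2 + 8)^2
  diffusion = (16*x/(x^2 + 8)) evaluated at B_t = 16*B_t/(B_t^2 + 8)
Therefore d(8*log(B_t^2 + 8)) = (8*(8 - B_t^2)/(B_t^2 + 8)^2) dt + (16*B_t/(B_t^2 + 8)) dB_t.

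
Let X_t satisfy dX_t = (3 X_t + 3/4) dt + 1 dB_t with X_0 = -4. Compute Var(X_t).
Var(X_t) = exp(6*t)/6 - 1/6

The variance V(t) = Var(X_t) satisfies V'(t) = 2 a V(t) + c^2 with V(0) = 0 (drift coefficient is linear in X, diffusion is constant). With a = 3, c = 1, the solution is
  V(t) = (c^2 / (2 a)) * (exp(2 a t) - 1)
       = (1^2 / (2*3)) * (exp(6 t) - 1)
       = exp(6*t)/6 - 1/6.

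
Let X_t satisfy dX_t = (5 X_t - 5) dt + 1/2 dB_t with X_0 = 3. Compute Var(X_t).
Var(X_t) = exp(10*t)/40 - 1/40

The variance V(t) = Var(X_t) satisfies V'(t) = 2 a V(t) + c^2 with V(0) = 0 (drift coefficient is linear in X, diffusion is constant). With a = 5, c = 1/2, the solution is
  V(t) = (c^2 / (2 a)) * (exp(2 a t) - 1)
       = ((1/2)^2 / (2*5)) * (exp(10 t) - 1)
       = exp(10*t)/40 - 1/40.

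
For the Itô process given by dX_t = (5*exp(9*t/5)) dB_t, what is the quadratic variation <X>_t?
<X>_t = 125*exp(18*t/5)/18 - 125/18

For an Itô process dX_t = a(t) dt + b(t) dB_t, the quadratic variation is <X>_t = int_0^t b(s)^2 ds (the drift term does not contribute). Here b(s) = 5*exp(9*s/5), so
  b(s)^2 = 25*exp(18*s/5).
Integrating from 0 to t:
  <X>_t = int_0^t (25*exp(18*s/5)) ds = 125*exp(18*t/5)/18 - 125/18.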